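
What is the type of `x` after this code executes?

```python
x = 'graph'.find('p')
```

str.find() returns int index

int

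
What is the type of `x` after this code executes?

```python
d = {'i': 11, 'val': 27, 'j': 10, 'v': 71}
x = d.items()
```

dict.items() returns dict_items view

dict_items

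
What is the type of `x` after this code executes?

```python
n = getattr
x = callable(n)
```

callable() returns bool

bool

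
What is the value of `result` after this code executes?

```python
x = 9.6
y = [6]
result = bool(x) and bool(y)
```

x = 9.6; y = [6]; result = True

True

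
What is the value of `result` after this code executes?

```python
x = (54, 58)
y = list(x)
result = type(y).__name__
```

x is tuple; y is list; result = 'list'

'list'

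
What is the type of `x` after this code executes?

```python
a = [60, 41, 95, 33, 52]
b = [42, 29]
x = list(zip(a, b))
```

list(zip()) returns a list of tuples

list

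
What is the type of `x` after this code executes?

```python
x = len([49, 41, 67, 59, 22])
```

len() always returns int

int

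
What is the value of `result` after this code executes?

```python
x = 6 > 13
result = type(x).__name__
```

x is bool; result = 'bool'

'bool'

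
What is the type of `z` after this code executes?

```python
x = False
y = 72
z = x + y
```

bool + int = int (bool is subclass of int)

int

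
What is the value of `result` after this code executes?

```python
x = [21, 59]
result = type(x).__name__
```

x is list; result = 'list'

'list'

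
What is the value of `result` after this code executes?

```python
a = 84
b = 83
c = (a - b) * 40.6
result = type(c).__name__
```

a is int; b is int; c is float; result = 'float'

'float'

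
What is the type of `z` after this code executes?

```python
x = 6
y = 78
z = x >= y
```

Comparison returns bool

bool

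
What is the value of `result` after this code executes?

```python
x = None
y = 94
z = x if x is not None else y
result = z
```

x = None; y = 94; z = 94; result = 94

94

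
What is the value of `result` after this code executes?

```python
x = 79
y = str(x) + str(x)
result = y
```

x = 79; y = '7979'; result = '7979'

'7979'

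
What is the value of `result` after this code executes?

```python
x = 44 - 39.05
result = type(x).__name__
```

x is float; result = 'float'

'float'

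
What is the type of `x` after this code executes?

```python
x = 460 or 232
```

'or' returns first truthy value (int)

int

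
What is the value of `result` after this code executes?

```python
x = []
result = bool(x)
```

x = []; result = False

False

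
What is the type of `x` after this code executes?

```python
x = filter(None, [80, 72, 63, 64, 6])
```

filter() returns a filter object

filter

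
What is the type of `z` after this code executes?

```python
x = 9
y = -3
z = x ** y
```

int ** negative = float

float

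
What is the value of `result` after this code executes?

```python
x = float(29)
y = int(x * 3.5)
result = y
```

x = 29.0; y = 101; result = 101

101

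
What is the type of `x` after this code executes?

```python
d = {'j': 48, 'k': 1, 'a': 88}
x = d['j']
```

Accessing dict[str, int] with str key returns int

int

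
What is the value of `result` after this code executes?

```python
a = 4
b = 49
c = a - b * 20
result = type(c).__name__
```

a is int; b is int; c is int; result = 'int'

'int'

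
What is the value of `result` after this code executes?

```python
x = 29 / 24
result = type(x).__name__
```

x is float; result = 'float'

'float'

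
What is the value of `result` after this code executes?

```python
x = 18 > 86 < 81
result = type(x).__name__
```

x is bool; result = 'bool'

'bool'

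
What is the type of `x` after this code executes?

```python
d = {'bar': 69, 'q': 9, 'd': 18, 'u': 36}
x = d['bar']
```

Accessing dict[str, int] with str key returns int

int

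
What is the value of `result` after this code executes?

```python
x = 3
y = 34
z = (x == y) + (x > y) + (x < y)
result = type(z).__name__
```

x is int; y is int; z is int; result = 'int'

'int'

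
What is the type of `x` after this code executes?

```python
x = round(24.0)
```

round() with no decimal places returns int

int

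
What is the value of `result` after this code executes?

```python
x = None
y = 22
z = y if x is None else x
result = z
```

x = None; y = 22; z = 22; result = 22

22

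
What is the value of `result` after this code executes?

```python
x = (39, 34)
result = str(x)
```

x = (39, 34); result = '(39, 34)'

'(39, 34)'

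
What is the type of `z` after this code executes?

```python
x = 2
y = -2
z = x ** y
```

int ** negative = float

float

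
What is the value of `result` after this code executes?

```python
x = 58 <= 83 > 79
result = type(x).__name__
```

x is bool; result = 'bool'

'bool'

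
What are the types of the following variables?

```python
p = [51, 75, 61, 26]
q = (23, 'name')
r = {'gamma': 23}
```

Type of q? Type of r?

q is assigned a tuple (parenthesized, comma-separated values); r is assigned a dict literal ({key: value})

tuple, dict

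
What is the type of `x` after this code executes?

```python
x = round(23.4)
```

round() with no decimal places returns int

int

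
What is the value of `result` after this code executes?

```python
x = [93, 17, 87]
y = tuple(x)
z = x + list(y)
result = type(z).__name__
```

x is list; y is tuple; z is list; result = 'list'

'list'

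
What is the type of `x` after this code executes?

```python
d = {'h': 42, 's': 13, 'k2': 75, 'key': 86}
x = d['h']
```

Accessing dict[str, int] with str key returns int

int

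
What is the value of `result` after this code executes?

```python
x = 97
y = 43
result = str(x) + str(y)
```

x = 97; y = 43; result = '9743'

'9743'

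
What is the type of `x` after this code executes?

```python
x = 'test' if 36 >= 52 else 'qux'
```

Both branches of conditional are str

str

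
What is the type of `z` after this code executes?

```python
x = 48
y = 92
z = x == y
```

Equality comparison returns bool

bool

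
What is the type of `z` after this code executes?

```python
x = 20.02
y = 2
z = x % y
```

float % int = float

float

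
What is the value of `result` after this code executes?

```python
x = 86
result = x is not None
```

x = 86; result = True

True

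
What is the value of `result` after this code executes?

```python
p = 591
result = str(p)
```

p = 591; result = '591'

'591'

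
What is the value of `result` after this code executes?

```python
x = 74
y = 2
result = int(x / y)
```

x = 74; y = 2; result = 37

37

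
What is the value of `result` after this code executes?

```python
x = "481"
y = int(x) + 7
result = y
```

x = '481'; y = 488; result = 488

488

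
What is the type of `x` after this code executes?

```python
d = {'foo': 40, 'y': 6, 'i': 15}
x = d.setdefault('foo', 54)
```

dict.setdefault() returns the (existing or default) value

int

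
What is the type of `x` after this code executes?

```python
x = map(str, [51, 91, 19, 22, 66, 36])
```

map() returns a map object

map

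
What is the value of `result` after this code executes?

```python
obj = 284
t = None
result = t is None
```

obj = 284; t = None; result = True

True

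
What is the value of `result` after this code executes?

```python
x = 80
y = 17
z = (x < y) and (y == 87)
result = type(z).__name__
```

x is int; y is int; z is bool; result = 'bool'

'bool'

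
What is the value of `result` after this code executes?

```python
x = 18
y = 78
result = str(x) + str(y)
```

x = 18; y = 78; result = '1878'

'1878'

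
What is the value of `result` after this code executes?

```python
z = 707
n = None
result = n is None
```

z = 707; n = None; result = True

True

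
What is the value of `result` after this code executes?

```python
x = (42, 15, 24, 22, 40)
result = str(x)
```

x = (42, 15, 24, 22, 40); result = '(42, 15, 24, 22, 40)'

'(42, 15, 24, 22, 40)'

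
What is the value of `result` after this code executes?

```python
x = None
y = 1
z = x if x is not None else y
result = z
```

x = None; y = 1; z = 1; result = 1

1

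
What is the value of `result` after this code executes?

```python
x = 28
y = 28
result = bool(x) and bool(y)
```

x = 28; y = 28; result = True

True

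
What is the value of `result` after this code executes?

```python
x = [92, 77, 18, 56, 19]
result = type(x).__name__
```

x is list; result = 'list'

'list'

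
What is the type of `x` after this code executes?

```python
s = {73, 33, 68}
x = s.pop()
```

Popping from set[int] returns int

int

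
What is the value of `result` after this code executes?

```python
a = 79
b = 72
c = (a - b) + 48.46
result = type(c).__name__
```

a is int; b is int; c is float; result = 'float'

'float'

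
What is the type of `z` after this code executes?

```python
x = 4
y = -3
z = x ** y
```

int ** negative = float

float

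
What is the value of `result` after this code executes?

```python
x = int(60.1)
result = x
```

x = 60; result = 60

60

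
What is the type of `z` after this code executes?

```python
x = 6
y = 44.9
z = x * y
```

int * float = float

float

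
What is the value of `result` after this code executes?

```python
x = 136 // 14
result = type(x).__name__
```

x is int; result = 'int'

'int'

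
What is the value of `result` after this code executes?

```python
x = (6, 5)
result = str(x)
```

x = (6, 5); result = '(6, 5)'

'(6, 5)'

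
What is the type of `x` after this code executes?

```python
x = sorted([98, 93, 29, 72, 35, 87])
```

sorted() always returns list

list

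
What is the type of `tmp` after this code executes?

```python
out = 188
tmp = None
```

None has type NoneType

NoneType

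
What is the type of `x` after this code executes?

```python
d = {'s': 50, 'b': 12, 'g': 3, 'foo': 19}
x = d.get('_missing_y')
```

dict.get() returns None when key not found

NoneType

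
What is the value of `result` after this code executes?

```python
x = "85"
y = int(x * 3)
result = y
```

x = '85'; y = 858585; result = 858585

858585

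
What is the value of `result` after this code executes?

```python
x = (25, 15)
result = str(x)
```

x = (25, 15); result = '(25, 15)'

'(25, 15)'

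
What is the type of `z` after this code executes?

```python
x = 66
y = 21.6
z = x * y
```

int * float = float

float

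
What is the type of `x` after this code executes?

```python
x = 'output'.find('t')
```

str.find() returns int index

int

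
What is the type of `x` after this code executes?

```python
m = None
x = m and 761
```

'and' returns first falsy value (None)

NoneType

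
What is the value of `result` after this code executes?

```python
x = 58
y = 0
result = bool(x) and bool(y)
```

x = 58; y = 0; result = False

False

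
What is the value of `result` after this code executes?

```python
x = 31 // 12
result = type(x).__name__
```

x is int; result = 'int'

'int'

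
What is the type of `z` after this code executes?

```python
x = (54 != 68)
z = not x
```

'not' returns bool

bool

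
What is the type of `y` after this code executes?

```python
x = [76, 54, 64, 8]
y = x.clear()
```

list.clear() returns None

NoneType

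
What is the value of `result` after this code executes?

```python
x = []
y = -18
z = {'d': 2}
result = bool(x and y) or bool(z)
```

x = []; y = -18; z = {'d': 2}; result = True

True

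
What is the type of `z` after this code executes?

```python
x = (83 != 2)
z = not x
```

'not' returns bool

bool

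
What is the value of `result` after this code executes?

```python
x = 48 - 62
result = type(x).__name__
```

x is int; result = 'int'

'int'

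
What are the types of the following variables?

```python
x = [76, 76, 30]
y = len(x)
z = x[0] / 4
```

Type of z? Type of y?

int / int = float; len() returns int

float, int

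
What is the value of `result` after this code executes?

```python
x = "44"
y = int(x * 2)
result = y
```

x = '44'; y = 4444; result = 4444

4444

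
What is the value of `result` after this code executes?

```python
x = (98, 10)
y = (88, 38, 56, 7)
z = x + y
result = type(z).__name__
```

x is tuple; y is tuple; z is tuple; result = 'tuple'

'tuple'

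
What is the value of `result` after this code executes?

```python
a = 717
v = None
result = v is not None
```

a = 717; v = None; result = False

False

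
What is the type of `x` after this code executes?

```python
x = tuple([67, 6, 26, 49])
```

tuple() constructor returns tuple

tuple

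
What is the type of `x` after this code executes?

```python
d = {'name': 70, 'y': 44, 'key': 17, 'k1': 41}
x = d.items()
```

dict.items() returns dict_items view

dict_items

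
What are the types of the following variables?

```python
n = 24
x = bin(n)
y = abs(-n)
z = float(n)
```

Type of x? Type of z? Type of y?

bin() returns str; float() returns float; abs() of int returns int

str, float, int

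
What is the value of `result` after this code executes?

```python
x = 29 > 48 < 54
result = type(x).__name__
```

x is bool; result = 'bool'

'bool'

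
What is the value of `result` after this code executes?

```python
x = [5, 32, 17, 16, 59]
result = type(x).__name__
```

x is list; result = 'list'

'list'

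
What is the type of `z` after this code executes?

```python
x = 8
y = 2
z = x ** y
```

positive int ** positive int = int

int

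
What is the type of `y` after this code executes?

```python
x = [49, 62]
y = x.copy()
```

list.copy() returns list

list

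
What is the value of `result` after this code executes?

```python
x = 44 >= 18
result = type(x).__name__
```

x is bool; result = 'bool'

'bool'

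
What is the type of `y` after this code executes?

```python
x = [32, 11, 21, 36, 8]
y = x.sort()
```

list.sort() returns None (mutates in place)

NoneType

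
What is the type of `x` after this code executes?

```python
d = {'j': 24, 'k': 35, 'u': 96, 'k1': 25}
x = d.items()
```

dict.items() returns dict_items view

dict_items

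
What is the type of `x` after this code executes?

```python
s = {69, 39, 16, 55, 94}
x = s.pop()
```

Popping from set[int] returns int

int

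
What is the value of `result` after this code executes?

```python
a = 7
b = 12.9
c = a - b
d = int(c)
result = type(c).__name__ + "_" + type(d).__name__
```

a is int; b is float; c is float; d is int; result = 'float_int'

'float_int'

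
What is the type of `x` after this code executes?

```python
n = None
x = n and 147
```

'and' returns first falsy value (None)

NoneType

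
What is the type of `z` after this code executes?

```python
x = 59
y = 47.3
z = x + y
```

int + float = float

float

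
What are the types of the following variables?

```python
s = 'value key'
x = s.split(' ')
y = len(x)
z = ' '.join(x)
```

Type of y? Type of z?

len() returns int; str.join() returns str

int, str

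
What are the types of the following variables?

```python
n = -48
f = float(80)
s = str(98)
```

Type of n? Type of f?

n is assigned a bare integer (no decimal point), so it is an int; f is assigned the result of calling float(), which returns a float

int, float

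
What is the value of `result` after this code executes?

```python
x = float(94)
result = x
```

x = 94.0; result = 94.0

94.0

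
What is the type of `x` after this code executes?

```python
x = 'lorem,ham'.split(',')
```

str.split() returns list

list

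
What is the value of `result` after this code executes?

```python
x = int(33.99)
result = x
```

x = 33; result = 33

33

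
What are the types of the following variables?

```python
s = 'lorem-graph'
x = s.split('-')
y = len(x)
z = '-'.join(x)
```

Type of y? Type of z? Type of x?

len() returns int; str.join() returns str; str.split() returns list

int, str, list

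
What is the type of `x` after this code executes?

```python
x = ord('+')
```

ord() returns int (code point)

int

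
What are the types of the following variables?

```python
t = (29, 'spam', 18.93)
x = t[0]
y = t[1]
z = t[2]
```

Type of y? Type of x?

tuple[1] is str; tuple[0] is int

str, int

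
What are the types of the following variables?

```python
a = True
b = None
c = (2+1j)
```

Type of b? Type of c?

b is assigned None, whose type is NoneType; c is assigned (2+1j), an int plus an imaginary literal (j suffix), which evaluates to complex

NoneType, complex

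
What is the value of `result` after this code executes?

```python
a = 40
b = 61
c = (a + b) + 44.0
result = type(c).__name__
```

a is int; b is int; c is float; result = 'float'

'float'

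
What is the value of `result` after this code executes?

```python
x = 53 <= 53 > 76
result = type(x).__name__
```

x is bool; result = 'bool'

'bool'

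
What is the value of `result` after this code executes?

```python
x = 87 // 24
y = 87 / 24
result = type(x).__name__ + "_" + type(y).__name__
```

x is int; y is float; result = 'int_float'

'int_float'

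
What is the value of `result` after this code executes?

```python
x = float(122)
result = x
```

x = 122.0; result = 122.0

122.0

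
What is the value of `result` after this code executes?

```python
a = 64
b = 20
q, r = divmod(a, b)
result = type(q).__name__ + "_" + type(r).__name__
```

a is int; b is int; q is int; r is int; result = 'int_int'

'int_int'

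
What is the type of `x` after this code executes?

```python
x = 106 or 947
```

'or' returns first truthy value (int)

int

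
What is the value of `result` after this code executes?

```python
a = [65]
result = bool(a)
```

a = [65]; result = True

True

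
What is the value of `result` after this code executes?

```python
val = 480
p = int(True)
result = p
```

val = 480; p = 1; result = 1

1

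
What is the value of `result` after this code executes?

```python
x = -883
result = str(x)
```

x = -883; result = '-883'

'-883'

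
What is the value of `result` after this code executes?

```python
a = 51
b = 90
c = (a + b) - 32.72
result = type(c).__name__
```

a is int; b is int; c is float; result = 'float'

'float'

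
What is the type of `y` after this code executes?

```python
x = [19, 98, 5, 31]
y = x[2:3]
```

Slicing a list returns a list

list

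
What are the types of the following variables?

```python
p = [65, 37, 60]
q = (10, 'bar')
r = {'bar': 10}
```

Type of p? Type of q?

p is assigned a list literal (square brackets); q is assigned a tuple (parenthesized, comma-separated values)

list, tuple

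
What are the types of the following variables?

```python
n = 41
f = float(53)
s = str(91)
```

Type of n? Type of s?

n is assigned a bare integer (no decimal point), so it is an int; s is assigned the result of calling str(), which returns a str

int, str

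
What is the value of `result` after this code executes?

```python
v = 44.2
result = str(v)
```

v = 44.2; result = '44.2'

'44.2'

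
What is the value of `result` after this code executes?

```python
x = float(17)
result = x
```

x = 17.0; result = 17.0

17.0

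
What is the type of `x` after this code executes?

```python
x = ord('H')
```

ord() returns int (code point)

int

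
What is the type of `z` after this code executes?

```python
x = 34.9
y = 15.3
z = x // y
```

float // float = float

float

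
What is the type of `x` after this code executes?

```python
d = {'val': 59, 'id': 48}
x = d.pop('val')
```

dict.pop() returns the value

int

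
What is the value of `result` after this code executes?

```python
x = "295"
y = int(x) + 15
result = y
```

x = '295'; y = 310; result = 310

310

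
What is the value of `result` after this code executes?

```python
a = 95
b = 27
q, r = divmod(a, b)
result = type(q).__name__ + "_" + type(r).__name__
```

a is int; b is int; q is int; r is int; result = 'int_int'

'int_int'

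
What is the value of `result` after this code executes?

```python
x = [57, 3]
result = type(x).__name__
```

x is list; result = 'list'

'list'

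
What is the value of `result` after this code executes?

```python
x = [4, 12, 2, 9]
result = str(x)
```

x = [4, 12, 2, 9]; result = '[4, 12, 2, 9]'

'[4, 12, 2, 9]'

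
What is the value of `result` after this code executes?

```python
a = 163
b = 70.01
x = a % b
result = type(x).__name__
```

a is int; b is float; x is float; result = 'float'

'float'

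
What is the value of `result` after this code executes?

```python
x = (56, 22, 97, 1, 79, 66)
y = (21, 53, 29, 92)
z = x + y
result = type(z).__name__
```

x is tuple; y is tuple; z is tuple; result = 'tuple'

'tuple'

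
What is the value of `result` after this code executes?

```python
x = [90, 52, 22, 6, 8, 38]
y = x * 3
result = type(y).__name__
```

x is list; y is list; result = 'list'

'list'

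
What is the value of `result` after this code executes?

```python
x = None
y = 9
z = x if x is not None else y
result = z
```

x = None; y = 9; z = 9; result = 9

9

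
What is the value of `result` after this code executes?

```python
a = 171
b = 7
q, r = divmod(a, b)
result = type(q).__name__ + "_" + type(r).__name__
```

a is int; b is int; q is int; r is int; result = 'int_int'

'int_int'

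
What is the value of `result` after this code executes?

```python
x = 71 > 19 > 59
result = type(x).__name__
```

x is bool; result = 'bool'

'bool'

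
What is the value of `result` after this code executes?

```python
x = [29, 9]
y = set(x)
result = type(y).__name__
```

x is list; y is set; result = 'set'

'set'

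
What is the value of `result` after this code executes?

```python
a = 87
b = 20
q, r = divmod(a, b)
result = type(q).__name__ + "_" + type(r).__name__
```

a is int; b is int; q is int; r is int; result = 'int_int'

'int_int'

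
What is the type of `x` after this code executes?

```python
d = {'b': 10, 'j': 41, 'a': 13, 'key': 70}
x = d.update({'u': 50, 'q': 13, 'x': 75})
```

dict.update() returns None

NoneType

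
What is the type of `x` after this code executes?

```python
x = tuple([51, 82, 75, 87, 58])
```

tuple() constructor returns tuple

tuple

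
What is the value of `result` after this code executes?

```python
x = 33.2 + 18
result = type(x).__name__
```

x is float; result = 'float'

'float'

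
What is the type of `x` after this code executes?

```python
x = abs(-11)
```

abs() of int returns int

int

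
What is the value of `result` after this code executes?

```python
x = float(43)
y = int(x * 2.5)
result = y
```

x = 43.0; y = 107; result = 107

107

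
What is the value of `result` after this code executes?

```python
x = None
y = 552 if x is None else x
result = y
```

x = None; y = 552; result = 552

552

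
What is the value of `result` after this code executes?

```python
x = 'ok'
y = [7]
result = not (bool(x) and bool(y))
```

x = 'ok'; y = [7]; result = False

False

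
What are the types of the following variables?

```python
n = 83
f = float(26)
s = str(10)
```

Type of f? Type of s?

f is assigned the result of calling float(), which returns a float; s is assigned the result of calling str(), which returns a str

float, str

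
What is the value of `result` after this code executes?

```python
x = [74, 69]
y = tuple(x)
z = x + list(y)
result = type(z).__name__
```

x is list; y is tuple; z is list; result = 'list'

'list'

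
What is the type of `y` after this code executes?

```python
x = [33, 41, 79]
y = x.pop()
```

list.pop() returns the popped element

int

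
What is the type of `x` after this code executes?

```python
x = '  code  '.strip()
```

str.strip() returns str

str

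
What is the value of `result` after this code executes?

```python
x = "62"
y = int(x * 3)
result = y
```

x = '62'; y = 626262; result = 626262

626262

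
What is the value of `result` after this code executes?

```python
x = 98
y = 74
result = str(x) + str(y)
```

x = 98; y = 74; result = '9874'

'9874'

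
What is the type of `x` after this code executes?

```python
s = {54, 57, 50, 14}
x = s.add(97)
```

set.add() returns None (mutates in place)

NoneType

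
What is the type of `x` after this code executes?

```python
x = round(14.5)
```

round() with no decimal places returns int

int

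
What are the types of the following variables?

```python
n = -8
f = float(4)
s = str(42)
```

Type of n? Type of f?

n is assigned a bare integer (no decimal point), so it is an int; f is assigned the result of calling float(), which returns a float

int, float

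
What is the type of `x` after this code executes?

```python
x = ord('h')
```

ord() returns int (code point)

int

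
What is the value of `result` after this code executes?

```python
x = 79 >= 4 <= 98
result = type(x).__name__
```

x is bool; result = 'bool'

'bool'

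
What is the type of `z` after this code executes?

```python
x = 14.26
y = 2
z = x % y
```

float % int = float

float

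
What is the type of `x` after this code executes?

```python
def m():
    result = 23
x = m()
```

Function without return returns None

NoneType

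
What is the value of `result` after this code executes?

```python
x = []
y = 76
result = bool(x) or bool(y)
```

x = []; y = 76; result = True

True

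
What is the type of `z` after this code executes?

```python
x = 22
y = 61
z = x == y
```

Equality comparison returns bool

bool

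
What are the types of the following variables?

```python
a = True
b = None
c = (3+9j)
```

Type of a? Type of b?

a is assigned the constant True, which has type bool; b is assigned None, whose type is NoneType

bool, NoneType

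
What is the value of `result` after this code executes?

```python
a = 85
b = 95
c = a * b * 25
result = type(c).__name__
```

a is int; b is int; c is int; result = 'int'

'int'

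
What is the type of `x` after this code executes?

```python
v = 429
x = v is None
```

'is' comparison returns bool

bool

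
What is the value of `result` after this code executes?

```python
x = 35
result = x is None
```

x = 35; result = False

False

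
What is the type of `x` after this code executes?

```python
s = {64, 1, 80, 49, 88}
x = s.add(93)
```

set.add() returns None (mutates in place)

NoneType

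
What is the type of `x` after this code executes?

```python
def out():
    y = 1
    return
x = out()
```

Bare return returns None

NoneType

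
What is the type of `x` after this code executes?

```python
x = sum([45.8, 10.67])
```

sum() of floats returns float

float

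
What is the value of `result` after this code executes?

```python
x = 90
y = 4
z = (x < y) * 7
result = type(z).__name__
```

x is int; y is int; z is int; result = 'int'

'int'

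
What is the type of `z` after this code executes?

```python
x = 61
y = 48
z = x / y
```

int / int = float

float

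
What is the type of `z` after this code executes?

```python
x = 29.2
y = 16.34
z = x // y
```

float // float = float

float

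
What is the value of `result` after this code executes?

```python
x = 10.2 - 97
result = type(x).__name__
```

x is float; result = 'float'

'float'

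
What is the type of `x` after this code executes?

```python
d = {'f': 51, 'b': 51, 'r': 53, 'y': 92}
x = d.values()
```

.values() returns dict_values view

dict_values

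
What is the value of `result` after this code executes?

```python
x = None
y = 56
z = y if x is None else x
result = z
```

x = None; y = 56; z = 56; result = 56

56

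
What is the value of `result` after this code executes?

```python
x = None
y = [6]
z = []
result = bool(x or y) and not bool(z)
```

x = None; y = [6]; z = []; result = True

True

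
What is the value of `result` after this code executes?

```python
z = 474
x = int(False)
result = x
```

z = 474; x = 0; result = 0

0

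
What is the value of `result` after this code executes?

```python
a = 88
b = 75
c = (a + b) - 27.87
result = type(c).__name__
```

a is int; b is int; c is float; result = 'float'

'float'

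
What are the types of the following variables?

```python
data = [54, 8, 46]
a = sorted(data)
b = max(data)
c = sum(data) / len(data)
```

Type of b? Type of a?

max of ints returns int; sorted() returns list

int, list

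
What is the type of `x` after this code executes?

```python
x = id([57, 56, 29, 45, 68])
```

id() returns int

int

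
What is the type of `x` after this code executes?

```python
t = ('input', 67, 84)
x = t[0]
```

Index 0 of tuple is a str literal

str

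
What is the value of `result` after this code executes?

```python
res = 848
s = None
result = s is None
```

res = 848; s = None; result = True

True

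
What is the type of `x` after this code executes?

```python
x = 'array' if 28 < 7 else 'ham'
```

Both branches of conditional are str

str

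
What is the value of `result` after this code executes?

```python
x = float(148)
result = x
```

x = 148.0; result = 148.0

148.0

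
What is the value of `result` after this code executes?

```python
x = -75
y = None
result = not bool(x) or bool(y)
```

x = -75; y = None; result = False

False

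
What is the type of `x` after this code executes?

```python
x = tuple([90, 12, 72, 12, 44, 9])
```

tuple() constructor returns tuple

tuple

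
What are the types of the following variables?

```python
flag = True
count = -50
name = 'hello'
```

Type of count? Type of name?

count is assigned a bare integer (no decimal point), so it is an int; name is assigned a quoted string literal, so it is a str

int, str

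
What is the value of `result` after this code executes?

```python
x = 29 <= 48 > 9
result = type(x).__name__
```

x is bool; result = 'bool'

'bool'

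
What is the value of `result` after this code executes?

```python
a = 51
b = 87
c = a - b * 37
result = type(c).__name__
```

a is int; b is int; c is int; result = 'int'

'int'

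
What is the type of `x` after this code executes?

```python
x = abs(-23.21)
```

abs() of float returns float

float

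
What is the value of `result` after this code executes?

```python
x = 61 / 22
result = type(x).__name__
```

x is float; result = 'float'

'float'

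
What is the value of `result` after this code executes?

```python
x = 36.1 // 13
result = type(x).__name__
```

x is float; result = 'float'

'float'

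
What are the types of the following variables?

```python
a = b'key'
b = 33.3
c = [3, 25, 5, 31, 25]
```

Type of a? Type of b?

a is assigned a bytes literal (b'...' prefix); b is assigned a number with a decimal point, so it is a float

bytes, float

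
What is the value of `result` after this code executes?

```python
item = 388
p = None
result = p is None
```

item = 388; p = None; result = True

True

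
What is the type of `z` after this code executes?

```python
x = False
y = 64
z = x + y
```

bool + int = int (bool is subclass of int)

int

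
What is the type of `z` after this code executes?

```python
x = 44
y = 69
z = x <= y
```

Comparison returns bool

bool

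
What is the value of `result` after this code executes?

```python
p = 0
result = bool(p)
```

p = 0; result = False

False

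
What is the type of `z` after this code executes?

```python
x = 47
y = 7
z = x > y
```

Comparison returns bool

bool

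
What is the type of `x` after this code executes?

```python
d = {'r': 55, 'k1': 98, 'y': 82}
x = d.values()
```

.values() returns dict_values view

dict_values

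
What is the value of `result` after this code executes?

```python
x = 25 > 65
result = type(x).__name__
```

x is bool; result = 'bool'

'bool'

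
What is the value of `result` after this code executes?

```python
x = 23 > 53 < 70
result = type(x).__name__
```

x is bool; result = 'bool'

'bool'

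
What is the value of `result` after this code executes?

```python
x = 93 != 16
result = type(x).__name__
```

x is bool; result = 'bool'

'bool'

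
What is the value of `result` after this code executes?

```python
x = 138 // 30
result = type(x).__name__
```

x is int; result = 'int'

'int'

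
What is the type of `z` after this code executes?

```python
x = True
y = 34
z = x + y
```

bool + int = int (bool is subclass of int)

int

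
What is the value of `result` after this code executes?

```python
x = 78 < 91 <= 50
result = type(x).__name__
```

x is bool; result = 'bool'

'bool'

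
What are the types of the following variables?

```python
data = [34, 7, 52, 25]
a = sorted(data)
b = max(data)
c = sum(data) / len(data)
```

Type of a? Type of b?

sorted() returns list; max of ints returns int

list, int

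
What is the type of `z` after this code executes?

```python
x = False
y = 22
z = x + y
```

bool + int = int (bool is subclass of int)

int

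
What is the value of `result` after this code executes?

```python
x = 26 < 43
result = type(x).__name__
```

x is bool; result = 'bool'

'bool'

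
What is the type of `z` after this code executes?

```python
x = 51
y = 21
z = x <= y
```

Comparison returns bool

bool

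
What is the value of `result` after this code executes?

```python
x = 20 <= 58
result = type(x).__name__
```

x is bool; result = 'bool'

'bool'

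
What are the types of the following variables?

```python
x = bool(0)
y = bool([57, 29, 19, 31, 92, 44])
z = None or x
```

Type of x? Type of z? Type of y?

bool() returns bool; None or bool returns the bool; bool() returns bool

bool, bool, bool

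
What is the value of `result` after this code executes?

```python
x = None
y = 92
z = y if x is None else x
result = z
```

x = None; y = 92; z = 92; result = 92

92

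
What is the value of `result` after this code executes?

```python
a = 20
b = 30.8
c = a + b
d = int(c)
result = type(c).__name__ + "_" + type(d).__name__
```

a is int; b is float; c is float; d is int; result = 'float_int'

'float_int'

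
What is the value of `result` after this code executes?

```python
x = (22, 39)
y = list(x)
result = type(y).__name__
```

x is tuple; y is list; result = 'list'

'list'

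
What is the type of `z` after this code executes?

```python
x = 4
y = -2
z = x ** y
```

int ** negative = float

float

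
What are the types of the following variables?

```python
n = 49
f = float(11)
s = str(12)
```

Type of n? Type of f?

n is assigned a bare integer (no decimal point), so it is an int; f is assigned the result of calling float(), which returns a float

int, float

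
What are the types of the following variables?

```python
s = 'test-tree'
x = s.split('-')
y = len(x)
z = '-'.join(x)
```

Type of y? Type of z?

len() returns int; str.join() returns str

int, str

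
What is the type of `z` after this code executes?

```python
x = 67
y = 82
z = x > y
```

Comparison returns bool

bool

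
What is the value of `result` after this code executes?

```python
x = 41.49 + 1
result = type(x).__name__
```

x is float; result = 'float'

'float'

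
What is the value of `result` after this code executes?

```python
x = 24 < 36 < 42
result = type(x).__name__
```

x is bool; result = 'bool'

'bool'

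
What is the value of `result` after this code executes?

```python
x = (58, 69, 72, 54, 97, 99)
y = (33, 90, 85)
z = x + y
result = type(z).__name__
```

x is tuple; y is tuple; z is tuple; result = 'tuple'

'tuple'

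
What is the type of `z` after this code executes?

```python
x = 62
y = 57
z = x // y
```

int // int = int

int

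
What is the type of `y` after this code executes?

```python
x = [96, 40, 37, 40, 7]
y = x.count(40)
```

list.count() returns int

int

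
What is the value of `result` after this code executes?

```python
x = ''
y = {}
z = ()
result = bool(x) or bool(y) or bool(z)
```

x = ''; y = {}; z = (); result = False

False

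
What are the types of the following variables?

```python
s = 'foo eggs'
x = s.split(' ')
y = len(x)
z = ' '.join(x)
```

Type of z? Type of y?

str.join() returns str; len() returns int

str, int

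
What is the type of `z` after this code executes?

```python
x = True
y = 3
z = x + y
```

bool + int = int (bool is subclass of int)

int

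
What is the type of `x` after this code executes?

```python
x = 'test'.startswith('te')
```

str.startswith() returns bool

bool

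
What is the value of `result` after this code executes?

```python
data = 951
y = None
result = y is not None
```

data = 951; y = None; result = False

False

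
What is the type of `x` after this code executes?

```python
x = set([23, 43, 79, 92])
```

set() constructor returns set

set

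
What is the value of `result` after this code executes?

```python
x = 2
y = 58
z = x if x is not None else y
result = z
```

x = 2; y = 58; z = 2; result = 2

2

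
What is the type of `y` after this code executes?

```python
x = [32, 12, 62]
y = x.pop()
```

list.pop() returns the popped element

int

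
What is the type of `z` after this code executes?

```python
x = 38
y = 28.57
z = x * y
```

int * float = float

float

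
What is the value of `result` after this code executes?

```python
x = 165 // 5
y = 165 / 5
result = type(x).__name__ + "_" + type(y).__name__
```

x is int; y is float; result = 'int_float'

'int_float'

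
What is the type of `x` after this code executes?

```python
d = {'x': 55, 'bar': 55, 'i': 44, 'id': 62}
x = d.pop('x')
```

dict.pop() returns the value

int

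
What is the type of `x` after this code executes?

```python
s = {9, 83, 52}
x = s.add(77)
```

set.add() returns None (mutates in place)

NoneType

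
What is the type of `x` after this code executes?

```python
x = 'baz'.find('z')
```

str.find() returns int index

int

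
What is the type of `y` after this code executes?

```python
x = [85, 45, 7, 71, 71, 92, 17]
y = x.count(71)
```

list.count() returns int

int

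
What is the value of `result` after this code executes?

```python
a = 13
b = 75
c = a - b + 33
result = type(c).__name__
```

a is int; b is int; c is int; result = 'int'

'int'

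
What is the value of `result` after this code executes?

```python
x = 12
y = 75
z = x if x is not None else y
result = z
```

x = 12; y = 75; z = 12; result = 12

12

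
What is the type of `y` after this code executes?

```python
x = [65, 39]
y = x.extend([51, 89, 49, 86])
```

list.extend() returns None

NoneType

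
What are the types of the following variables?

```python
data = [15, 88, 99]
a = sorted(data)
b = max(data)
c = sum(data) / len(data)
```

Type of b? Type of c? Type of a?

max of ints returns int; int / int = float; sorted() returns list

int, float, list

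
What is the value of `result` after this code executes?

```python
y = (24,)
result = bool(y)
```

y = (24,); result = True

True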